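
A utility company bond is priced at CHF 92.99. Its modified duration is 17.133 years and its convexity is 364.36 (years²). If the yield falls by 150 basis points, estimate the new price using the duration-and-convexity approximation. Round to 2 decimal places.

Duration effect: -D_mod·Δy = -17.133 × (-0.015) = +0.256995
Convexity effect: ½·C·(Δy)² = 0.5 × 364.36 × (-0.015)² = +0.0409905
ΔP/P ≈ +0.256995 + 0.0409905 = +0.2979855
New price ≈ 92.99 × (1 + 0.2979855) = 120.699671645.

CHF 120.70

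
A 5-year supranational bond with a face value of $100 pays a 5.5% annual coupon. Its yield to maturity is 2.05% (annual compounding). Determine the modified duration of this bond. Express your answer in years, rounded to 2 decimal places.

Periodic yield y = 0.0205. First find Macaulay duration:
  t   CF        PV=CF/(1+0.0205)^t    t·PV
  1         5.50         5.3895         5.3895
  2         5.50         5.2812        10.5625
  3         5.50         5.1752        15.5255
  4         5.50         5.0712        20.2848
  5       105.50        95.3207       476.6037
  Σ                    116.2379       528.3660
P = 116.2379; Macaulay duration = 528.3660 / 116.2379 = 4.54556 years.
Modified duration = D_Mac / (1 + y) = 4.54556 / 1.0205 = 4.45425 years.

4.45 years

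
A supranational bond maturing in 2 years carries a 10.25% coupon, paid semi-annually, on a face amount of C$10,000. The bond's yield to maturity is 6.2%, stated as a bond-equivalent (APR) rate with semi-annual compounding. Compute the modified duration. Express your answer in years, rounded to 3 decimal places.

1.808 years

Periodic yield y = 0.031. First find Macaulay duration:
  t   CF        PV=CF/(1+0.031)^t    t·PV
  1       512.50       497.0902       497.0902
  2       512.50       482.1437       964.2875
  3       512.50       467.6467     1,402.9401
  4    10,512.50     9,304.0353    37,216.1410
  Σ                 10,750.9159    40,080.4588
P = 10,750.9159; Macaulay duration = 40,080.4588 / 10,750.9159 = 3.72810 half-year periods = 1.86405 years.
Modified duration = D_Mac / (1 + y) = 1.86405 / 1.031 = 1.80800 years.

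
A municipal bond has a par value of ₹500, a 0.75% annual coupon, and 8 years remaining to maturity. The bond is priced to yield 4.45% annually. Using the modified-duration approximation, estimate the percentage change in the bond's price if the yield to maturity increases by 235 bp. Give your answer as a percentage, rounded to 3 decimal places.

-17.449%

Periodic yield y = 0.0445. Modified duration first:
  t   CF        PV=CF/(1+0.0445)^t    t·PV
  1         3.75         3.5902         3.5902
  2         3.75         3.4373         6.8746
  3         3.75         3.2908         9.8725
  4         3.75         3.1506        12.6025
  5         3.75         3.0164        15.0820
  6         3.75         2.8879        17.3273
  7         3.75         2.7649        19.3540
  8       503.75       355.5883     2,844.7067
  Σ                    377.7265     2,929.4098
P = 377.7265; D_Mac = 7.75537 yrs; D_mod = 7.75537/(1+0.0445) = 7.42496 yrs.
ΔP/P ≈ -D_mod · Δy = -7.42496 × (+0.0235) = -0.174487 = -17.4487%.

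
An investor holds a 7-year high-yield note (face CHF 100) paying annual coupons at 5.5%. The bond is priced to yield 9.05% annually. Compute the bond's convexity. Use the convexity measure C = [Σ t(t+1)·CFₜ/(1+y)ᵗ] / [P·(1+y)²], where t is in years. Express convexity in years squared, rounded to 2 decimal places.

With y = 0.0905:
  t   CF        PV=CF/(1+0.0905)^t    t·PV        t(t+1)·PV
  1         5.50         5.0436         5.0436          10.0871
  2         5.50         4.6250         9.2500          27.7500
  3         5.50         4.2412        12.7235          50.8940
  4         5.50         3.8892        15.5568          77.7840
  5         5.50         3.5664        17.8322         106.9931
  6         5.50         3.2705        19.6228         137.3593
  7       105.50        57.5271       402.6900       3,221.5197
  Σ                     82.1630       482.7187       3,632.3871
P = 82.1630.
Convexity = Σ t(t+1)·PV / [P·(1+y)²] = 3,632.3871 / (82.1630 × 1.189190) = 37.17618.

37.18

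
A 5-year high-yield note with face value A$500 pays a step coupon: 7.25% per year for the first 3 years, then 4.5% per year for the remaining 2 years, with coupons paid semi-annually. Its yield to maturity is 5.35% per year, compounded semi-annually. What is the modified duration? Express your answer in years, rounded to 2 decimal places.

4.21 years

Periodic yield y = 0.02675. First find Macaulay duration:
  t   CF        PV=CF/(1+0.02675)^t    t·PV
  1       18.125        17.6528        17.6528
  2       18.125        17.1929        34.3858
  3       18.125        16.7450        50.2349
  4       18.125        16.3087        65.2348
  5       18.125        15.8838        79.4190
  6       18.125        15.4700        92.8199
  7       11.250         9.3519        65.4633
  8       11.250         9.1082        72.8660
  9       11.250         8.8709        79.8385
  10     511.250       392.6325     3,926.3246
  Σ                    519.2166     4,484.2395
P = 519.2166; Macaulay duration = 4,484.2395 / 519.2166 = 8.63655 half-year periods = 4.31827 years.
Modified duration = D_Mac / (1 + y) = 4.31827 / 1.02675 = 4.20577 years.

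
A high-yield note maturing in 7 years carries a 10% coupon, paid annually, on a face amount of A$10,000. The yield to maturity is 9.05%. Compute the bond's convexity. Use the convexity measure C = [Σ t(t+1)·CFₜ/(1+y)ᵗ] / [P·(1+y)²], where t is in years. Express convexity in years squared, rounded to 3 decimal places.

With y = 0.0905:
  t   CF        PV=CF/(1+0.0905)^t    t·PV        t(t+1)·PV
  1     1,000.00       917.0105       917.0105       1,834.0211
  2     1,000.00       840.9083     1,681.8167       5,045.4500
  3     1,000.00       771.1218     2,313.3654       9,253.4618
  4     1,000.00       707.1268     2,828.5074      14,142.5368
  5     1,000.00       648.4428     3,242.2138      19,453.2830
  6     1,000.00       594.6289     3,567.7731      24,974.4119
  7    11,000.00     5,998.0902    41,986.6317     335,893.0538
  Σ                 10,477.3294    56,537.3187     410,596.2184
P = 10,477.3294.
Convexity = Σ t(t+1)·PV / [P·(1+y)²] = 410,596.2184 / (10,477.3294 × 1.189190) = 32.95437.

32.954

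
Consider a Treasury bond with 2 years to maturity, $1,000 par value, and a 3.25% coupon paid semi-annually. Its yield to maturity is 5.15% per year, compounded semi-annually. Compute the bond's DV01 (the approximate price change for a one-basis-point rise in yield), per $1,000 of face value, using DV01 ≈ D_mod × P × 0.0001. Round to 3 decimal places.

Periodic yield y = 0.02575.
  t   CF        PV=CF/(1+0.02575)^t    t·PV
  1        16.25        15.8421        15.8421
  2        16.25        15.4444        30.8887
  3        16.25        15.0567        45.1700
  4     1,016.25       917.9826     3,671.9305
  Σ                    964.3257     3,763.8313
P = 964.3257; D_Mac = 3.90307 half-year periods = 1.95154 yrs; D_mod = 1.90254 yrs.
DV01 ≈ 1.90254 × 964.3257 × 0.0001 = 0.183467.

$0.183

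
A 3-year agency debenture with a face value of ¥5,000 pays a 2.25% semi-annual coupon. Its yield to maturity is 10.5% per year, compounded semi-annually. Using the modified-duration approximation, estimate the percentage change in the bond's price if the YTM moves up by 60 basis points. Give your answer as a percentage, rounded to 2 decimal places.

Periodic yield y = 0.0525. Modified duration first:
  t   CF        PV=CF/(1+0.0525)^t    t·PV
  1        56.25        53.4442        53.4442
  2        56.25        50.7783       101.5566
  3        56.25        48.2454       144.7363
  4        56.25        45.8389       183.3556
  5        56.25        43.5524       217.7620
  6     5,056.25     3,719.5972    22,317.5832
  Σ                  3,961.4564    23,018.4378
P = 3,961.4564; D_Mac = 5.81060 half-year periods = 2.90530 yrs; D_mod = 2.90530/(1+0.0525) = 2.76038 yrs.
ΔP/P ≈ -D_mod · Δy = -2.76038 × (+0.006) = -0.016562 = -1.6562%.

-1.66%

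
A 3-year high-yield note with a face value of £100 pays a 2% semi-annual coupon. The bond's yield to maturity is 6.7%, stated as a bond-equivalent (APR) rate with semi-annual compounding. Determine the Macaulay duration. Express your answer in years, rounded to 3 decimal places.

Periodic yield y = 0.0335. Discount each cash flow and weight by its period:
  t   CF        PV=CF/(1+0.0335)^t    t·PV
  1         1.00         0.9676         0.9676
  2         1.00         0.9362         1.8724
  3         1.00         0.9059         2.7176
  4         1.00         0.8765         3.5060
  5         1.00         0.8481         4.2405
  6       101.00        82.8817       497.2900
  Σ                     87.4160       510.5942
Price P = Σ PV = 87.4160.
Macaulay duration = Σ(t·PV) / P = 510.5942 / 87.4160 = 5.84097 half-year periods.
In years: 5.84097 / 2 = 2.92049 years.

2.920 years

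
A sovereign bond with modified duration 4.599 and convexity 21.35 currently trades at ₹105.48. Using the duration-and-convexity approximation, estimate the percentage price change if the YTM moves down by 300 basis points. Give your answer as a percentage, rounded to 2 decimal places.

Duration effect: -D_mod·Δy = -4.599 × (-0.03) = +0.137970
Convexity effect: ½·C·(Δy)² = 0.5 × 21.35 × (-0.03)² = +0.0096075
ΔP/P ≈ +0.137970 + 0.0096075 = +0.1475775
= +14.75775%.

+14.76%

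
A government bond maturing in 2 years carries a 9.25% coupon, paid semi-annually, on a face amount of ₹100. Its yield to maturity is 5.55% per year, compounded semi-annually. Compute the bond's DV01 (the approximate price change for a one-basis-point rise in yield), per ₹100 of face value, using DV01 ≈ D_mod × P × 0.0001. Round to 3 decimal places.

Periodic yield y = 0.02775.
  t   CF        PV=CF/(1+0.02775)^t    t·PV
  1        4.625         4.5001         4.5001
  2        4.625         4.3786         8.7572
  3        4.625         4.2604        12.7812
  4      104.625        93.7747       375.0987
  Σ                    106.9138       401.1372
P = 106.9138; D_Mac = 3.75197 half-year periods = 1.87598 yrs; D_mod = 1.82533 yrs.
DV01 ≈ 1.82533 × 106.9138 × 0.0001 = 0.019515.

₹0.020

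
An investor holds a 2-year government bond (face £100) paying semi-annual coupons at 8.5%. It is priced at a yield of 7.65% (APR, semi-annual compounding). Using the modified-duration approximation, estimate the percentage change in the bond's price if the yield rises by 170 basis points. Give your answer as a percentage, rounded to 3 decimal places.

Periodic yield y = 0.03825. Modified duration first:
  t   CF        PV=CF/(1+0.03825)^t    t·PV
  1         4.25         4.0934         4.0934
  2         4.25         3.9426         7.8852
  3         4.25         3.7974        11.3921
  4       104.25        89.7157       358.8627
  Σ                    101.5491       382.2335
P = 101.5491; D_Mac = 3.76403 half-year periods = 1.88201 yrs; D_mod = 1.88201/(1+0.03825) = 1.81268 yrs.
ΔP/P ≈ -D_mod · Δy = -1.81268 × (+0.017) = -0.030816 = -3.0816%.

-3.082%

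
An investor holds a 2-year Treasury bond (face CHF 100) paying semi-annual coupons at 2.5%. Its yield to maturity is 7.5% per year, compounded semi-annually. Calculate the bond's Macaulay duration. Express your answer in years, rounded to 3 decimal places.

1.961 years

Periodic yield y = 0.0375. Discount each cash flow and weight by its period:
  t   CF        PV=CF/(1+0.0375)^t    t·PV
  1         1.25         1.2048         1.2048
  2         1.25         1.1613         2.3225
  3         1.25         1.1193         3.3579
  4       101.25        87.3862       349.5446
  Σ                     90.8715       356.4299
Price P = Σ PV = 90.8715.
Macaulay duration = Σ(t·PV) / P = 356.4299 / 90.8715 = 3.92235 half-year periods.
In years: 3.92235 / 2 = 1.96117 years.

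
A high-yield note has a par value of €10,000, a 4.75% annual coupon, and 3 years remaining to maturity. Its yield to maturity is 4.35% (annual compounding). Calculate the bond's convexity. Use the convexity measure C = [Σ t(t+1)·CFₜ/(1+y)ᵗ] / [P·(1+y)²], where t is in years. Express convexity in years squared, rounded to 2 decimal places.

With y = 0.0435:
  t   CF        PV=CF/(1+0.0435)^t    t·PV        t(t+1)·PV
  1       475.00       455.1989       455.1989         910.3977
  2       475.00       436.2231       872.4463       2,617.3389
  3    10,475.00     9,218.8484    27,656.5451     110,626.1803
  Σ                 10,110.2704    28,984.1902     114,153.9169
P = 10,110.2704.
Convexity = Σ t(t+1)·PV / [P·(1+y)²] = 114,153.9169 / (10,110.2704 × 1.088892) = 10.36915.

10.37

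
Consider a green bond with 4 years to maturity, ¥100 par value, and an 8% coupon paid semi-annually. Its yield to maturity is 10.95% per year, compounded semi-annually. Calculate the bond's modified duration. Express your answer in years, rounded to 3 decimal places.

3.291 years

Periodic yield y = 0.05475. First find Macaulay duration:
  t   CF        PV=CF/(1+0.05475)^t    t·PV
  1         4.00         3.7924         3.7924
  2         4.00         3.5955         7.1910
  3         4.00         3.4089        10.2266
  4         4.00         3.2319        12.9277
  5         4.00         3.0642        15.3208
  6         4.00         2.9051        17.4307
  7         4.00         2.7543        19.2802
  8       104.00        67.8949       543.1591
  Σ                     90.6472       629.3285
P = 90.6472; Macaulay duration = 629.3285 / 90.6472 = 6.94262 half-year periods = 3.47131 years.
Modified duration = D_Mac / (1 + y) = 3.47131 / 1.05475 = 3.29112 years.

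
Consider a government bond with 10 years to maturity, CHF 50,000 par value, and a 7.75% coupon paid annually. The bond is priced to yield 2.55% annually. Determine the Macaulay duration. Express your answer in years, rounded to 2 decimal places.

Periodic yield y = 0.0255. Discount each cash flow and weight by its year:
  t   CF        PV=CF/(1+0.0255)^t    t·PV
  1     3,875.00     3,778.6446     3,778.6446
  2     3,875.00     3,684.6851     7,369.3702
  3     3,875.00     3,593.0620    10,779.1860
  4     3,875.00     3,503.7172    14,014.8689
  5     3,875.00     3,416.5941    17,082.9704
  6     3,875.00     3,331.6373    19,989.8239
  7     3,875.00     3,248.7931    22,741.5517
  8     3,875.00     3,168.0089    25,344.0710
  9     3,875.00     3,089.2334    27,803.1008
  10   53,875.00    41,882.3109   418,823.1088
  Σ                 72,696.6866   567,726.6963
Price P = Σ PV = 72,696.6866.
Macaulay duration = Σ(t·PV) / P = 567,726.6963 / 72,696.6866 = 7.80953 years.

7.81 years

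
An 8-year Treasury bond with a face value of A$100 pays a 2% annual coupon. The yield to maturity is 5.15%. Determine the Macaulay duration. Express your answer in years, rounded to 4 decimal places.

Periodic yield y = 0.0515. Discount each cash flow and weight by its year:
  t   CF        PV=CF/(1+0.0515)^t    t·PV
  1         2.00         1.9020         1.9020
  2         2.00         1.8089         3.6178
  3         2.00         1.7203         5.1609
  4         2.00         1.6360         6.5441
  5         2.00         1.5559         7.7795
  6         2.00         1.4797         8.8782
  7         2.00         1.4072         9.8506
  8       102.00        68.2537       546.0293
  Σ                     79.7638       589.7625
Price P = Σ PV = 79.7638.
Macaulay duration = Σ(t·PV) / P = 589.7625 / 79.7638 = 7.39387 years.

7.3939 years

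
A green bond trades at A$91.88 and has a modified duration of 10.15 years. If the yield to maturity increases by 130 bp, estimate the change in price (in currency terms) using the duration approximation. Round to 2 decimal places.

-A$12.12

Duration approximation: ΔP/P ≈ -D_mod · Δy = -10.15 × (+0.013) = -0.131950.
ΔP ≈ 91.88 × (-0.131950) = -12.123566.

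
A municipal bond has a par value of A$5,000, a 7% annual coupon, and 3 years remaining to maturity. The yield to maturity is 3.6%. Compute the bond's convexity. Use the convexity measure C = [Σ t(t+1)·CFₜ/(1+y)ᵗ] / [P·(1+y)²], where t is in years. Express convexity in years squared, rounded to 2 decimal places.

10.27

With y = 0.036:
  t   CF        PV=CF/(1+0.036)^t    t·PV        t(t+1)·PV
  1       350.00       337.8378       337.8378         675.6757
  2       350.00       326.0983       652.1966       1,956.5898
  3     5,350.00     4,811.4338    14,434.3014      57,737.2057
  Σ                  5,475.3699    15,424.3359      60,369.4712
P = 5,475.3699.
Convexity = Σ t(t+1)·PV / [P·(1+y)²] = 60,369.4712 / (5,475.3699 × 1.073296) = 10.27269.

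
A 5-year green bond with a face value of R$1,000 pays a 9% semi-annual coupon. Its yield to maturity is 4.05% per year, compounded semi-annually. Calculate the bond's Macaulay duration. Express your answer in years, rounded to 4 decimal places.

Periodic yield y = 0.02025. Discount each cash flow and weight by its period:
  t   CF        PV=CF/(1+0.02025)^t    t·PV
  1        45.00        44.1068        44.1068
  2        45.00        43.2314        86.4628
  3        45.00        42.3733       127.1200
  4        45.00        41.5323       166.1292
  5        45.00        40.7080       203.5399
  6        45.00        39.9000       239.4000
  7        45.00        39.1081       273.7564
  8        45.00        38.3318       306.6547
  9        45.00        37.5710       338.1393
  10    1,045.00       855.1657     8,551.6567
  Σ                  1,222.0285    10,336.9659
Price P = Σ PV = 1,222.0285.
Macaulay duration = Σ(t·PV) / P = 10,336.9659 / 1,222.0285 = 8.45886 half-year periods.
In years: 8.45886 / 2 = 4.22943 years.

4.2294 years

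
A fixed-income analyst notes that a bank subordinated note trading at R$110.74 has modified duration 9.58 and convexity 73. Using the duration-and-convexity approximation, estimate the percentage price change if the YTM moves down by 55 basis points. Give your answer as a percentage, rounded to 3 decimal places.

Duration effect: -D_mod·Δy = -9.58 × (-0.0055) = +0.052690
Convexity effect: ½·C·(Δy)² = 0.5 × 73 × (-0.0055)² = +0.001104125
ΔP/P ≈ +0.052690 + 0.001104125 = +0.053794125
= +5.3794125%.

+5.379%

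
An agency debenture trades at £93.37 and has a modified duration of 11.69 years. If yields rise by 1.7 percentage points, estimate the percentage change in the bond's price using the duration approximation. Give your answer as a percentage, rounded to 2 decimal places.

-19.87%

Duration approximation: ΔP/P ≈ -D_mod · Δy = -11.69 × (+0.017) = -0.198730.
As a percentage: -19.8730%.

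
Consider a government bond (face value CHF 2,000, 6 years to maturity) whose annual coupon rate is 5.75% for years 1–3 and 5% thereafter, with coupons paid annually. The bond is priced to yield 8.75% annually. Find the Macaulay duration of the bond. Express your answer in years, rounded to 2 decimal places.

5.18 years

Periodic yield y = 0.0875. Discount each cash flow and weight by its year:
  t   CF        PV=CF/(1+0.0875)^t    t·PV
  1       115.00       105.7471       105.7471
  2       115.00        97.2387       194.4775
  3       115.00        89.4149       268.2448
  4       100.00        71.4962       285.9848
  5       100.00        65.7436       328.7181
  6     2,100.00     1,269.5321     7,617.1929
  Σ                  1,699.1728     8,800.3652
Price P = Σ PV = 1,699.1728.
Macaulay duration = Σ(t·PV) / P = 8,800.3652 / 1,699.1728 = 5.17921 years.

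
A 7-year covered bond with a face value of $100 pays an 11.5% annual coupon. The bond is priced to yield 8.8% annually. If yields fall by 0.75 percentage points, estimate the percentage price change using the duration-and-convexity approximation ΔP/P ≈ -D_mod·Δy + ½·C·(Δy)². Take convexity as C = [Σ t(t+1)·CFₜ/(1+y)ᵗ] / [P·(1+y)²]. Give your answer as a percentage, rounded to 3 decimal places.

+3.737%

With y = 0.088:
  t   CF        PV=CF/(1+0.088)^t    t·PV        t(t+1)·PV
  1        11.50        10.5699        10.5699          21.1397
  2        11.50         9.7149        19.4299          58.2896
  3        11.50         8.9292        26.7875         107.1501
  4        11.50         8.2070        32.8278         164.1392
  5        11.50         7.5432        37.7158         226.2948
  6        11.50         6.9331        41.5983         291.1882
  7       111.50        61.7835       432.4846       3,459.8767
  Σ                    113.6806       601.4138       4,328.0783
P = 113.6806; D_Mac = 5.29038 yrs; D_mod = 4.86248 yrs; C = 32.16257.
Duration effect: -4.86248 × (-0.0075) = +0.036469
Convexity effect: 0.5 × 32.16257 × (-0.0075)² = +0.0009046
ΔP/P ≈ +0.036469 + 0.0009046 = +0.037373 = +3.7373%.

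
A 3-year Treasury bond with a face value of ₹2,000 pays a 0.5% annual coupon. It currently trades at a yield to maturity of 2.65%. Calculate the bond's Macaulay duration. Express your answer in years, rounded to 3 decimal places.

Periodic yield y = 0.0265. Discount each cash flow and weight by its year:
  t   CF        PV=CF/(1+0.0265)^t    t·PV
  1        10.00         9.7418         9.7418
  2        10.00         9.4903        18.9807
  3     2,010.00     1,858.3144     5,574.9433
  Σ                  1,877.5466     5,603.6658
Price P = Σ PV = 1,877.5466.
Macaulay duration = Σ(t·PV) / P = 5,603.6658 / 1,877.5466 = 2.98457 years.

2.985 years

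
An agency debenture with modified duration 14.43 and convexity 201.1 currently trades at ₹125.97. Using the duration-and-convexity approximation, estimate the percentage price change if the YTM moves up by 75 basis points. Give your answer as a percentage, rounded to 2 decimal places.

Duration effect: -D_mod·Δy = -14.43 × (+0.0075) = -0.108225
Convexity effect: ½·C·(Δy)² = 0.5 × 201.1 × (0.0075)² = +0.0056559375
ΔP/P ≈ -0.108225 + 0.0056559375 = -0.1025690625
= -10.25690625%.

-10.26%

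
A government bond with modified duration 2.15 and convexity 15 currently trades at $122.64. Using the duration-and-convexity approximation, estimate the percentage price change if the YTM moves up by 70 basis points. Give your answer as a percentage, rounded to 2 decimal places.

-1.47%

Duration effect: -D_mod·Δy = -2.15 × (+0.007) = -0.015050
Convexity effect: ½·C·(Δy)² = 0.5 × 15 × (0.007)² = +0.0003675
ΔP/P ≈ -0.015050 + 0.0003675 = -0.0146825
= -1.46825%.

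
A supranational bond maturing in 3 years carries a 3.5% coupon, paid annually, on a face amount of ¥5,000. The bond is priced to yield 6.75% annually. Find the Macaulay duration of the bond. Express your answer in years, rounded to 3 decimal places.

Periodic yield y = 0.0675. Discount each cash flow and weight by its year:
  t   CF        PV=CF/(1+0.0675)^t    t·PV
  1       175.00       163.9344       163.9344
  2       175.00       153.5685       307.1371
  3     5,175.00     4,254.0903    12,762.2709
  Σ                  4,571.5933    13,233.3424
Price P = Σ PV = 4,571.5933.
Macaulay duration = Σ(t·PV) / P = 13,233.3424 / 4,571.5933 = 2.89469 years.

2.895 years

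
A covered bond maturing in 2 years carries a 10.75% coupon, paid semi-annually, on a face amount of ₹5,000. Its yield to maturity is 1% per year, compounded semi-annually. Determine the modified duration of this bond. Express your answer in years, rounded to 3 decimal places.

Periodic yield y = 0.005. First find Macaulay duration:
  t   CF        PV=CF/(1+0.005)^t    t·PV
  1       268.75       267.4129       267.4129
  2       268.75       266.0825       532.1650
  3       268.75       264.7587       794.2762
  4     5,268.75     5,164.6791    20,658.7165
  Σ                  5,962.9333    22,252.5707
P = 5,962.9333; Macaulay duration = 22,252.5707 / 5,962.9333 = 3.73182 half-year periods = 1.86591 years.
Modified duration = D_Mac / (1 + y) = 1.86591 / 1.005 = 1.85662 years.

1.857 years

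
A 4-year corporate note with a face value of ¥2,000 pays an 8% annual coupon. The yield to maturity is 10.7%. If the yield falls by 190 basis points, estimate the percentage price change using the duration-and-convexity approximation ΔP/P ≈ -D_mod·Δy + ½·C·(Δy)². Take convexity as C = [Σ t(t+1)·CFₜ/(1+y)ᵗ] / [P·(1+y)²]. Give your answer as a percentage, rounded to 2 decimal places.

+6.36%

With y = 0.107:
  t   CF        PV=CF/(1+0.107)^t    t·PV        t(t+1)·PV
  1       160.00       144.5348       144.5348         289.0696
  2       160.00       130.5644       261.1288         783.3863
  3       160.00       117.9443       353.8330       1,415.3321
  4     2,160.00     1,438.3457     5,753.3826      28,766.9132
  Σ                  1,831.3892     6,512.8792      31,254.7012
P = 1,831.3892; D_Mac = 3.55625 yrs; D_mod = 3.21251 yrs; C = 13.92642.
Duration effect: -3.21251 × (-0.019) = +0.061038
Convexity effect: 0.5 × 13.92642 × (-0.019)² = +0.0025137
ΔP/P ≈ +0.061038 + 0.0025137 = +0.063551 = +6.3551%.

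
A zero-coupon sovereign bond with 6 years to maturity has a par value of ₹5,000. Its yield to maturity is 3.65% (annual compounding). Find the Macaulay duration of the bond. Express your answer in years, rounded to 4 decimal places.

6.0000 years

A zero-coupon bond has a single cash flow at maturity, so its Macaulay duration equals its maturity: 6 years.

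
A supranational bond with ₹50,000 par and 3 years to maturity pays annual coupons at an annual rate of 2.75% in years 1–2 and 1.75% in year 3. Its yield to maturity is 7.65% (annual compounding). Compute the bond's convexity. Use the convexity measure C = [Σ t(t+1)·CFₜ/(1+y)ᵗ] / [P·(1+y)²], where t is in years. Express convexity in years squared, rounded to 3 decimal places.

9.958

With y = 0.0765:
  t   CF        PV=CF/(1+0.0765)^t    t·PV        t(t+1)·PV
  1     1,375.00     1,277.2875     1,277.2875       2,554.5750
  2     1,375.00     1,186.5188     2,373.0376       7,119.1129
  3    50,875.00    40,781.4177   122,344.2532     489,377.0130
  Σ                 43,245.2241   125,994.5784     499,050.7009
P = 43,245.2241.
Convexity = Σ t(t+1)·PV / [P·(1+y)²] = 499,050.7009 / (43,245.2241 × 1.158852) = 9.95815.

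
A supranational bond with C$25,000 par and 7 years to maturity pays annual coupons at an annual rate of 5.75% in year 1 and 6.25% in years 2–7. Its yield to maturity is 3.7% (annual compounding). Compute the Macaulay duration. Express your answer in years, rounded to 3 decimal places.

5.988 years

Periodic yield y = 0.037. Discount each cash flow and weight by its year:
  t   CF        PV=CF/(1+0.037)^t    t·PV
  1     1,437.50     1,386.2102     1,386.2102
  2     1,562.50     1,452.9896     2,905.9792
  3     1,562.50     1,401.1472     4,203.4415
  4     1,562.50     1,351.1545     5,404.6179
  5     1,562.50     1,302.9455     6,514.7274
  6     1,562.50     1,256.4566     7,538.7395
  7    26,562.50    20,597.6490   144,183.5428
  Σ                 28,748.5525   172,137.2586
Price P = Σ PV = 28,748.5525.
Macaulay duration = Σ(t·PV) / P = 172,137.2586 / 28,748.5525 = 5.98768 years.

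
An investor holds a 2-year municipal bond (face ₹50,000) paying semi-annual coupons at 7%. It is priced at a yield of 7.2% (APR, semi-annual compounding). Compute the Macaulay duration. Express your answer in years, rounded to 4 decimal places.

1.9006 years

Periodic yield y = 0.036. Discount each cash flow and weight by its period:
  t   CF        PV=CF/(1+0.036)^t    t·PV
  1     1,750.00     1,689.1892     1,689.1892
  2     1,750.00     1,630.4915     3,260.9830
  3     1,750.00     1,573.8335     4,721.5005
  4    51,750.00    44,923.2670   179,693.0680
  Σ                 49,816.7812   189,364.7407
Price P = Σ PV = 49,816.7812.
Macaulay duration = Σ(t·PV) / P = 189,364.7407 / 49,816.7812 = 3.80122 half-year periods.
In years: 3.80122 / 2 = 1.90061 years.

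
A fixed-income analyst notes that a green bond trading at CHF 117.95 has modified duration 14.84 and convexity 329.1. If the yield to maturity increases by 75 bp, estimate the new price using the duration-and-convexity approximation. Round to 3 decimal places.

Duration effect: -D_mod·Δy = -14.84 × (+0.0075) = -0.111300
Convexity effect: ½·C·(Δy)² = 0.5 × 329.1 × (0.0075)² = +0.0092559375
ΔP/P ≈ -0.111300 + 0.0092559375 = -0.1020440625
New price ≈ 117.95 × (1 - 0.1020440625) = 105.913902828125.

CHF 105.914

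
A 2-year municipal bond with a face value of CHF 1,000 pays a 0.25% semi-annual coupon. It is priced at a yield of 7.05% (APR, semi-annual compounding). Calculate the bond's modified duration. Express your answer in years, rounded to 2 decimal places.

1.93 years

Periodic yield y = 0.03525. First find Macaulay duration:
  t   CF        PV=CF/(1+0.03525)^t    t·PV
  1         1.25         1.2074         1.2074
  2         1.25         1.1663         2.3326
  3         1.25         1.1266         3.3798
  4     1,001.25       871.6890     3,486.7561
  Σ                    875.1894     3,493.6760
P = 875.1894; Macaulay duration = 3,493.6760 / 875.1894 = 3.99191 half-year periods = 1.99595 years.
Modified duration = D_Mac / (1 + y) = 1.99595 / 1.03525 = 1.92799 years.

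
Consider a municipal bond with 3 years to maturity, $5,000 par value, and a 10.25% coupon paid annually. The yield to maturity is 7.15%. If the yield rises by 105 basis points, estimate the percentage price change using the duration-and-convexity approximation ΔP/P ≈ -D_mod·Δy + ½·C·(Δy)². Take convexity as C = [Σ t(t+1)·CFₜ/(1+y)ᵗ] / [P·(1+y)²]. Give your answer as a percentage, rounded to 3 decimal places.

-2.634%

With y = 0.0715:
  t   CF        PV=CF/(1+0.0715)^t    t·PV        t(t+1)·PV
  1       512.50       478.3014       478.3014         956.6029
  2       512.50       446.3849       892.7698       2,678.3095
  3     5,512.50     4,480.9704    13,442.9112      53,771.6450
  Σ                  5,405.6568    14,813.9825      57,406.5574
P = 5,405.6568; D_Mac = 2.74046 yrs; D_mod = 2.55759 yrs; C = 9.24972.
Duration effect: -2.55759 × (+0.0105) = -0.026855
Convexity effect: 0.5 × 9.24972 × (0.0105)² = +0.0005099
ΔP/P ≈ -0.026855 + 0.0005099 = -0.026345 = -2.6345%.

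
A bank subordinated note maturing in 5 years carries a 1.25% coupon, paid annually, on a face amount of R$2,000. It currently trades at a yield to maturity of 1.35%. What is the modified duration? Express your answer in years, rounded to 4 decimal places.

Periodic yield y = 0.0135. First find Macaulay duration:
  t   CF        PV=CF/(1+0.0135)^t    t·PV
  1        25.00        24.6670        24.6670
  2        25.00        24.3384        48.6769
  3        25.00        24.0142        72.0427
  4        25.00        23.6944        94.7774
  5     2,025.00     1,893.6786     9,468.3928
  Σ                  1,990.3926     9,708.5568
P = 1,990.3926; Macaulay duration = 9,708.5568 / 1,990.3926 = 4.87771 years.
Modified duration = D_Mac / (1 + y) = 4.87771 / 1.0135 = 4.81274 years.

4.8127 years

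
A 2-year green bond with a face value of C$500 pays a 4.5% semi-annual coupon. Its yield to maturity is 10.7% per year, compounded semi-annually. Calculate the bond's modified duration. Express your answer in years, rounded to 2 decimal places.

1.83 years

Periodic yield y = 0.0535. First find Macaulay duration:
  t   CF        PV=CF/(1+0.0535)^t    t·PV
  1        11.25        10.6787        10.6787
  2        11.25        10.1364        20.2728
  3        11.25         9.6216        28.8649
  4       511.25       415.0450     1,660.1799
  Σ                    445.4817     1,719.9963
P = 445.4817; Macaulay duration = 1,719.9963 / 445.4817 = 3.86098 half-year periods = 1.93049 years.
Modified duration = D_Mac / (1 + y) = 1.93049 / 1.0535 = 1.83245 years.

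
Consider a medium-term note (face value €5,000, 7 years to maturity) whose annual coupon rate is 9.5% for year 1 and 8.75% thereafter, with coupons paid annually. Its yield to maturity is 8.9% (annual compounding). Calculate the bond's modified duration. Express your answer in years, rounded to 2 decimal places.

5.03 years

Periodic yield y = 0.089. First find Macaulay duration:
  t   CF        PV=CF/(1+0.089)^t    t·PV
  1       475.00       436.1800       436.1800
  2       437.50       368.9116       737.8232
  3       437.50       338.7618     1,016.2854
  4       437.50       311.0760     1,244.3041
  5       437.50       285.6529     1,428.2646
  6       437.50       262.3075     1,573.8453
  7     5,437.50     2,993.6713    20,955.6990
  Σ                  4,996.5611    27,392.4014
P = 4,996.5611; Macaulay duration = 27,392.4014 / 4,996.5611 = 5.48225 years.
Modified duration = D_Mac / (1 + y) = 5.48225 / 1.089 = 5.03421 years.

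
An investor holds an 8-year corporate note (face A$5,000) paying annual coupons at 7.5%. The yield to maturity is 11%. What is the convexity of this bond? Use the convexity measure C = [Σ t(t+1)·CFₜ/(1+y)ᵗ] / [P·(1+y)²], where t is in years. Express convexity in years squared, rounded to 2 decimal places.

40.36

With y = 0.11:
  t   CF        PV=CF/(1+0.11)^t    t·PV        t(t+1)·PV
  1       375.00       337.8378       337.8378         675.6757
  2       375.00       304.3584       608.7168       1,826.1505
  3       375.00       274.1968       822.5903       3,290.3612
  4       375.00       247.0241       988.0965       4,940.4823
  5       375.00       222.5442     1,112.7212       6,676.3274
  6       375.00       200.4903     1,202.9419       8,420.5932
  7       375.00       180.6219     1,264.3533      10,114.8266
  8     5,375.00     2,332.3549    18,658.8393     167,929.5541
  Σ                  4,099.4285    24,996.0972     203,873.9710
P = 4,099.4285.
Convexity = Σ t(t+1)·PV / [P·(1+y)²] = 203,873.9710 / (4,099.4285 × 1.232100) = 40.36384.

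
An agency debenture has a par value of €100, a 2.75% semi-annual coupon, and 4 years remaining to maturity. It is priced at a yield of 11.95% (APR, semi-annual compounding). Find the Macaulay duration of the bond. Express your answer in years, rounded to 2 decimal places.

Periodic yield y = 0.05975. Discount each cash flow and weight by its period:
  t   CF        PV=CF/(1+0.05975)^t    t·PV
  1        1.375         1.2975         1.2975
  2        1.375         1.2243         2.4486
  3        1.375         1.1553         3.4659
  4        1.375         1.0902         4.3606
  5        1.375         1.0287         5.1435
  6        1.375         0.9707         5.8242
  7        1.375         0.9160         6.4118
  8      101.375        63.7241       509.7925
  Σ                     71.4067       538.7445
Price P = Σ PV = 71.4067.
Macaulay duration = Σ(t·PV) / P = 538.7445 / 71.4067 = 7.54474 half-year periods.
In years: 7.54474 / 2 = 3.77237 years.

3.77 years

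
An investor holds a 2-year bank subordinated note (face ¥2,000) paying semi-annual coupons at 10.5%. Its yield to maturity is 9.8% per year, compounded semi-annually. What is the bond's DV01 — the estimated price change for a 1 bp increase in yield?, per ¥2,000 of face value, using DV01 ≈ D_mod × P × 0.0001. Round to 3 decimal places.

Periodic yield y = 0.049.
  t   CF        PV=CF/(1+0.049)^t    t·PV
  1       105.00       100.0953       100.0953
  2       105.00        95.4198       190.8395
  3       105.00        90.9626       272.8878
  4     2,105.00     1,738.4017     6,953.6070
  Σ                  2,024.8794     7,517.4296
P = 2,024.8794; D_Mac = 3.71253 half-year periods = 1.85627 yrs; D_mod = 1.76956 yrs.
DV01 ≈ 1.76956 × 2,024.8794 × 0.0001 = 0.358314.

¥0.358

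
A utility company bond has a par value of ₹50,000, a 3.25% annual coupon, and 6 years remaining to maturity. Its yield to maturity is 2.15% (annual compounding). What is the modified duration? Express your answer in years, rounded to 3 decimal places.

5.446 years

Periodic yield y = 0.0215. First find Macaulay duration:
  t   CF        PV=CF/(1+0.0215)^t    t·PV
  1     1,625.00     1,590.7978     1,590.7978
  2     1,625.00     1,557.3156     3,114.6311
  3     1,625.00     1,524.5380     4,573.6140
  4     1,625.00     1,492.4503     5,969.8013
  5     1,625.00     1,461.0380     7,305.1900
  6    51,625.00    45,439.1123   272,634.6741
  Σ                 53,065.2521   295,188.7083
P = 53,065.2521; Macaulay duration = 295,188.7083 / 53,065.2521 = 5.56275 years.
Modified duration = D_Mac / (1 + y) = 5.56275 / 1.0215 = 5.44567 years.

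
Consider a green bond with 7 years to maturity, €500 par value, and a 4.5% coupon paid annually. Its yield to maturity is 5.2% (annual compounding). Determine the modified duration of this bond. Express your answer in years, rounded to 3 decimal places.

5.834 years

Periodic yield y = 0.052. First find Macaulay duration:
  t   CF        PV=CF/(1+0.052)^t    t·PV
  1        22.50        21.3878        21.3878
  2        22.50        20.3306        40.6613
  3        22.50        19.3257        57.9771
  4        22.50        18.3704        73.4818
  5        22.50        17.4624        87.3120
  6        22.50        16.5992        99.5954
  7       522.50       366.4174     2,564.9220
  Σ                    479.8937     2,945.3373
P = 479.8937; Macaulay duration = 2,945.3373 / 479.8937 = 6.13748 years.
Modified duration = D_Mac / (1 + y) = 6.13748 / 1.052 = 5.83411 years.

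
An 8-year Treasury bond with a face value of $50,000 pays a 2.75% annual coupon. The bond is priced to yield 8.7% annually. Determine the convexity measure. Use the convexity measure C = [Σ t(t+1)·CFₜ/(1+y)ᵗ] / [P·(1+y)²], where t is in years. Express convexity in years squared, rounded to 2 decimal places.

With y = 0.087:
  t   CF        PV=CF/(1+0.087)^t    t·PV        t(t+1)·PV
  1     1,375.00     1,264.9494     1,264.9494       2,529.8988
  2     1,375.00     1,163.7069     2,327.4138       6,982.2414
  3     1,375.00     1,070.5675     3,211.7026      12,846.8103
  4     1,375.00       984.8827     3,939.5309      19,697.6546
  5     1,375.00       906.0559     4,530.2793      27,181.6761
  6     1,375.00       833.5381     5,001.2283      35,008.5984
  7     1,375.00       766.8243     5,367.7704      42,942.1630
  8    51,375.00    26,358.1838   210,865.4705   1,897,789.2342
  Σ                 33,348.7086   236,508.3452   2,044,978.2768
P = 33,348.7086.
Convexity = Σ t(t+1)·PV / [P·(1+y)²] = 2,044,978.2768 / (33,348.7086 × 1.181569) = 51.89800.

51.90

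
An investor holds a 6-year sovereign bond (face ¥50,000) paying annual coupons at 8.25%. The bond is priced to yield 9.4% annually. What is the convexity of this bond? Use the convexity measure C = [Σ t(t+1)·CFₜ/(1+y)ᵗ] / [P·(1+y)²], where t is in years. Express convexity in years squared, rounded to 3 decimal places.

With y = 0.094:
  t   CF        PV=CF/(1+0.094)^t    t·PV        t(t+1)·PV
  1     4,125.00     3,770.5667     3,770.5667       7,541.1335
  2     4,125.00     3,446.5875     6,893.1750      20,679.5250
  3     4,125.00     3,150.4456     9,451.3368      37,805.3474
  4     4,125.00     2,879.7492    11,518.9968      57,594.9838
  5     4,125.00     2,632.3119    13,161.5594      78,969.3562
  6    54,125.00    31,571.4099   189,428.4596   1,325,999.2175
  Σ                 47,451.0708   234,224.0944   1,528,589.5634
P = 47,451.0708.
Convexity = Σ t(t+1)·PV / [P·(1+y)²] = 1,528,589.5634 / (47,451.0708 × 1.196836) = 26.91598.

26.916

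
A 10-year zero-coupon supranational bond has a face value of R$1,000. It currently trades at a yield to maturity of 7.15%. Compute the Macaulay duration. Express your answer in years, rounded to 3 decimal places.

10.000 years

A zero-coupon bond has a single cash flow at maturity, so its Macaulay duration equals its maturity: 10 years.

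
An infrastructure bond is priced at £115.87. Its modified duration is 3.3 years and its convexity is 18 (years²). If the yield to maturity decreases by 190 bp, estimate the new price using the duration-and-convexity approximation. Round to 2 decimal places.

Duration effect: -D_mod·Δy = -3.3 × (-0.019) = +0.062700
Convexity effect: ½·C·(Δy)² = 0.5 × 18 × (-0.019)² = +0.0032490
ΔP/P ≈ +0.062700 + 0.0032490 = +0.065949
New price ≈ 115.87 × (1 + 0.065949) = 123.51151063.

£123.51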